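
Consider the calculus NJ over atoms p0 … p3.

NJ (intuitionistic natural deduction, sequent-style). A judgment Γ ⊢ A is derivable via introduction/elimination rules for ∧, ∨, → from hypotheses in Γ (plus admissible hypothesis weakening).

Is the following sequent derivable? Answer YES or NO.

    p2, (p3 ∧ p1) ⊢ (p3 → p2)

Derivation (root first):
[→I] p2, (p3 ∧ p1) ⊢ (p3 → p2)
  [Wk] p2, p3, (p3 ∧ p1) ⊢ p2
    [Wk] p2, p3 ⊢ p2
      [Ax] p2 ⊢ p2

Result: YES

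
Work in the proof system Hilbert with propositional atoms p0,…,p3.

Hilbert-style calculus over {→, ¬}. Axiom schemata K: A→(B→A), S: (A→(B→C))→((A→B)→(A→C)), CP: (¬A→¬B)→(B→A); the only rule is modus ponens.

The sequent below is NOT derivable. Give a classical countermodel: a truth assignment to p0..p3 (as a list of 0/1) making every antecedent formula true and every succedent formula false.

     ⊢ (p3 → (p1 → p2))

Search for a countermodel by truth-table:
  v=0000: Γ:[] Δ:[(p3 → (p1 → p2))=T] refutes=False
  v=0001: Γ:[] Δ:[(p3 → (p1 → p2))=T] refutes=False
  v=0010: Γ:[] Δ:[(p3 → (p1 → p2))=T] refutes=False
  v=0011: Γ:[] Δ:[(p3 → (p1 → p2))=T] refutes=False
  v=0100: Γ:[] Δ:[(p3 → (p1 → p2))=T] refutes=False
  v=0101: Γ:[] Δ:[(p3 → (p1 → p2))=F] refutes=True  ← countermodel

Result: [0, 1, 0, 1]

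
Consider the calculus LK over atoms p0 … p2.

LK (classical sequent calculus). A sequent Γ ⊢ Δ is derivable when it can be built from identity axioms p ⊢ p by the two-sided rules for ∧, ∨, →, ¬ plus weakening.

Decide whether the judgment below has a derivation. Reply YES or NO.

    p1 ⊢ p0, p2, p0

Truth-table refutation:
  v=000: Γ:[p1=F] Δ:[p0=F, p2=F, p0=F] refutes=False
  v=001: Γ:[p1=F] Δ:[p0=F, p2=T, p0=F] refutes=False
  v=010: Γ:[p1=T] Δ:[p0=F, p2=F, p0=F] refutes=True  ← countermodel

Result: NO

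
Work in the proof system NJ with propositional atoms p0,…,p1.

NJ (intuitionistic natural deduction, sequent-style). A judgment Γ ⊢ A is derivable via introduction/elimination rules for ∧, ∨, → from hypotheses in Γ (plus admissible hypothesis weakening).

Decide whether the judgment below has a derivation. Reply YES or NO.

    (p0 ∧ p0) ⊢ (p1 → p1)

Proof tree:
[Wk] (p0 ∧ p0) ⊢ (p1 → p1)
  [→I]  ⊢ (p1 → p1)
    [Ax] p1 ⊢ p1

Result: YES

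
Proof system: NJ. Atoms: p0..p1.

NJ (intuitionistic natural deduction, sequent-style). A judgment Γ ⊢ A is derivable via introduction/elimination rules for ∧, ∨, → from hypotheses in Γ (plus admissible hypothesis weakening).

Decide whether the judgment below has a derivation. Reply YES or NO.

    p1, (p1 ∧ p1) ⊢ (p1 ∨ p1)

Proof tree:
[∨I₁] p1, (p1 ∧ p1) ⊢ (p1 ∨ p1)
  [Wk] p1, (p1 ∧ p1) ⊢ p1
    [Ax] p1 ⊢ p1

Result: YES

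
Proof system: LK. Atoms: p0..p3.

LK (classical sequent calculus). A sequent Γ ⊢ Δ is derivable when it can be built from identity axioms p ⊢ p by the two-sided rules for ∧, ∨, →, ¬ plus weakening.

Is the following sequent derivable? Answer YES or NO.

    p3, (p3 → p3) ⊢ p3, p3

Derivation trace:
[WR] p3, (p3 → p3) ⊢ p3, p3
  [→L] p3, (p3 → p3) ⊢ p3
    [Ax] p3 ⊢ p3
    [Ax] p3 ⊢ p3

Result: YES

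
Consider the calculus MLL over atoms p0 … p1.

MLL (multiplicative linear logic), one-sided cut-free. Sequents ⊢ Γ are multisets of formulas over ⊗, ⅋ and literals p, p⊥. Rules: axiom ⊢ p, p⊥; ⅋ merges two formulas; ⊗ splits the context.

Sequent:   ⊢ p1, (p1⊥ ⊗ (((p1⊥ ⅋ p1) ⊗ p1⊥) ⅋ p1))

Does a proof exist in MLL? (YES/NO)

Derivation trace:
[⊗]  ⊢ p1, (p1⊥ ⊗ (((p1⊥ ⅋ p1) ⊗ p1⊥) ⅋ p1))
  [Ax]  ⊢ p1, p1⊥
  [⅋]  ⊢ (((p1⊥ ⅋ p1) ⊗ p1⊥) ⅋ p1)
    [⊗]  ⊢ p1, ((p1⊥ ⅋ p1) ⊗ p1⊥)
      [⅋]  ⊢ (p1⊥ ⅋ p1)
        [Ax]  ⊢ p1, p1⊥
      [Ax]  ⊢ p1, p1⊥

Result: YES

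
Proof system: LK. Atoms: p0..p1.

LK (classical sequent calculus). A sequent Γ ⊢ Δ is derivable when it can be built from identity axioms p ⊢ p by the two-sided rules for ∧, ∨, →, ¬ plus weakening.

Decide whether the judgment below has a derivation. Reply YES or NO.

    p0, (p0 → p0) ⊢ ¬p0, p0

Derivation (root first):
[→L] p0, (p0 → p0) ⊢ ¬p0, p0
  [WR] p0 ⊢ p0, p0
    [Ax] p0 ⊢ p0
  [WL] p0, p0 ⊢ p0, ¬p0
    [WL] p0 ⊢ p0, ¬p0
      [¬R]  ⊢ p0, ¬p0
        [Ax] p0 ⊢ p0

Result: YES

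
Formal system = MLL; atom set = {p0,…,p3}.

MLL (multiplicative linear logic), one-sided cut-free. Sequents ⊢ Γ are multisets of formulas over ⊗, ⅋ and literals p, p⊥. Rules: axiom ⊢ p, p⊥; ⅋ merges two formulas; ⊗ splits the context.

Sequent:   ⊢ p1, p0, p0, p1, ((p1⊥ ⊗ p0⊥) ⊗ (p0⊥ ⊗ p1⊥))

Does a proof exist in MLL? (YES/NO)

Derivation trace:
[⊗]  ⊢ p1, p0, p0, p1, ((p1⊥ ⊗ p0⊥) ⊗ (p0⊥ ⊗ p1⊥))
  [⊗]  ⊢ p1, p0, (p1⊥ ⊗ p0⊥)
    [Ax]  ⊢ p1, p1⊥
    [Ax]  ⊢ p0, p0⊥
  [⊗]  ⊢ p0, p1, (p0⊥ ⊗ p1⊥)
    [Ax]  ⊢ p0, p0⊥
    [Ax]  ⊢ p1, p1⊥

Result: YES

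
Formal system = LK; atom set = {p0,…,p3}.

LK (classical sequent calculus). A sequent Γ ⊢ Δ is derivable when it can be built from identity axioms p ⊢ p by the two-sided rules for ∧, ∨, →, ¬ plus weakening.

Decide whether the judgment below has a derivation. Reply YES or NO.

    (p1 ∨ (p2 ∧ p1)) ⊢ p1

Derivation trace:
[∨L] (p1 ∨ (p2 ∧ p1)) ⊢ p1
  [Ax] p1 ⊢ p1
  [WR] (p2 ∧ p1) ⊢ p1, p1
    [∧L] (p2 ∧ p1) ⊢ p1
      [WL] p1, p2 ⊢ p1
        [Ax] p1 ⊢ p1

Result: YES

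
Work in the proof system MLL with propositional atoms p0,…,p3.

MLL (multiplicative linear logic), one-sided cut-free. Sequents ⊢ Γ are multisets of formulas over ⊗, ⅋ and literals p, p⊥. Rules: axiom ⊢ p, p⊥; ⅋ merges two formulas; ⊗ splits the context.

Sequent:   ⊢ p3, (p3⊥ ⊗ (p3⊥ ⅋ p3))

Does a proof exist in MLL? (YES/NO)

Derivation (root first):
[⊗]  ⊢ p3, (p3⊥ ⊗ (p3⊥ ⅋ p3))
  [Ax]  ⊢ p3, p3⊥
  [⅋]  ⊢ (p3⊥ ⅋ p3)
    [Ax]  ⊢ p3, p3⊥

Result: YES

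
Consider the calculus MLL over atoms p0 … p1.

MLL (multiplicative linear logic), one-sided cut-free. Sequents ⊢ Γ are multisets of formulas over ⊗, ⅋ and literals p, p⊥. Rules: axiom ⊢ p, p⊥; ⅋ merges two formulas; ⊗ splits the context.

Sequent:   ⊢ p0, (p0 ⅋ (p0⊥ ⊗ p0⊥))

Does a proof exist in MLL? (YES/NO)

Derivation (root first):
[⅋]  ⊢ p0, (p0 ⅋ (p0⊥ ⊗ p0⊥))
  [⊗]  ⊢ p0, p0, (p0⊥ ⊗ p0⊥)
    [Ax]  ⊢ p0, p0⊥
    [Ax]  ⊢ p0, p0⊥

Result: YES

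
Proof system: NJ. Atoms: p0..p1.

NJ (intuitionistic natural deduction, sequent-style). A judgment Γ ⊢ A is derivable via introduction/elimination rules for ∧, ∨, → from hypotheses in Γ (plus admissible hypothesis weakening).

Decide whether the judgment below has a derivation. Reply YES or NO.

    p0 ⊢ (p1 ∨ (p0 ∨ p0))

Derivation trace:
[∨I₂] p0 ⊢ (p1 ∨ (p0 ∨ p0))
  [∨I₂] p0 ⊢ (p0 ∨ p0)
    [Ax] p0 ⊢ p0

Result: YES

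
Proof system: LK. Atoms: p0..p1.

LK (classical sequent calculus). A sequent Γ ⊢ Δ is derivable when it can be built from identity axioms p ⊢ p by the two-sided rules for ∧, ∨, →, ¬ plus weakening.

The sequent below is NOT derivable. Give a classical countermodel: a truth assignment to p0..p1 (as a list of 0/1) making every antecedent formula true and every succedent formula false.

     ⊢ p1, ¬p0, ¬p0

Truth-table refutation:
  v=00: Γ:[] Δ:[p1=F, ¬p0=T, ¬p0=T] refutes=False
  v=01: Γ:[] Δ:[p1=T, ¬p0=T, ¬p0=T] refutes=False
  v=10: Γ:[] Δ:[p1=F, ¬p0=F, ¬p0=F] refutes=True  ← countermodel

Result: [1, 0]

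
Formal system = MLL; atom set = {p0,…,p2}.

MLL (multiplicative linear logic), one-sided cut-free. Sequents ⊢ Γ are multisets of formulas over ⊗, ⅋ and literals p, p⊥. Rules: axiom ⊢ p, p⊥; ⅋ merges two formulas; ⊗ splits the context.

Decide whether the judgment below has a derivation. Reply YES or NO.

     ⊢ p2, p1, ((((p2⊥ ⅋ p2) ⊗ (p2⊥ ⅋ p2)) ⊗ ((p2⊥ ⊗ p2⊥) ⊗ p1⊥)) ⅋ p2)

Derivation trace:
[⅋]  ⊢ p2, p1, ((((p2⊥ ⅋ p2) ⊗ (p2⊥ ⅋ p2)) ⊗ ((p2⊥ ⊗ p2⊥) ⊗ p1⊥)) ⅋ p2)
  [⊗]  ⊢ p2, p2, p1, (((p2⊥ ⅋ p2) ⊗ (p2⊥ ⅋ p2)) ⊗ ((p2⊥ ⊗ p2⊥) ⊗ p1⊥))
    [⊗]  ⊢ ((p2⊥ ⅋ p2) ⊗ (p2⊥ ⅋ p2))
      [⅋]  ⊢ (p2⊥ ⅋ p2)
        [Ax]  ⊢ p2, p2⊥
      [⅋]  ⊢ (p2⊥ ⅋ p2)
        [Ax]  ⊢ p2, p2⊥
    [⊗]  ⊢ p2, p2, p1, ((p2⊥ ⊗ p2⊥) ⊗ p1⊥)
      [⊗]  ⊢ p2, p2, (p2⊥ ⊗ p2⊥)
        [Ax]  ⊢ p2, p2⊥
        [Ax]  ⊢ p2, p2⊥
      [Ax]  ⊢ p1, p1⊥

Result: YES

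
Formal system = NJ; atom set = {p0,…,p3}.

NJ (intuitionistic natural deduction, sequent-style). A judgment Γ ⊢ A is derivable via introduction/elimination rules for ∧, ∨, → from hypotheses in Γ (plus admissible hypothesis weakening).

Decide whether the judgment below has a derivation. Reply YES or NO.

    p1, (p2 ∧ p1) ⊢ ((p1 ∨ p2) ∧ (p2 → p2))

Derivation (root first):
[∧I] p1, (p2 ∧ p1) ⊢ ((p1 ∨ p2) ∧ (p2 → p2))
  [∨I₁] p1, p1, (p2 ∧ p1) ⊢ (p1 ∨ p2)
    [Wk] p1, p1, (p2 ∧ p1) ⊢ p1
      [Wk] p1, p1 ⊢ p1
        [Ax] p1 ⊢ p1
  [→I]  ⊢ (p2 → p2)
    [Ax] p2 ⊢ p2

Result: YES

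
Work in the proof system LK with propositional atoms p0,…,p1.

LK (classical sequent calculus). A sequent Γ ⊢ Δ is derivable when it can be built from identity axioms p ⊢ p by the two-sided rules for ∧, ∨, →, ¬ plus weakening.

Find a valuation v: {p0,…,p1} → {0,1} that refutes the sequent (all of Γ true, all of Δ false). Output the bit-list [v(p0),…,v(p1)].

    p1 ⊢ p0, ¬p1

Enumerate valuations to refute Γ ⊢ Δ:
  v=00: Γ:[p1=F] Δ:[p0=F, ¬p1=T] refutes=False
  v=01: Γ:[p1=T] Δ:[p0=F, ¬p1=F] refutes=True  ← countermodel

Result: [0, 1]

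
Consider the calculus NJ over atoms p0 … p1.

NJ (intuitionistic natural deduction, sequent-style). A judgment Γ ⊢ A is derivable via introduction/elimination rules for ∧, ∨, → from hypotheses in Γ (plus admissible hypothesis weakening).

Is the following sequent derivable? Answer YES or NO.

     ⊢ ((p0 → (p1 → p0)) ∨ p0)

Derivation trace:
[∨I₁]  ⊢ ((p0 → (p1 → p0)) ∨ p0)
  [→I]  ⊢ (p0 → (p1 → p0))
    [→I] p0 ⊢ (p1 → p0)
      [Wk] p0, p1 ⊢ p0
        [Ax] p0 ⊢ p0

Result: YES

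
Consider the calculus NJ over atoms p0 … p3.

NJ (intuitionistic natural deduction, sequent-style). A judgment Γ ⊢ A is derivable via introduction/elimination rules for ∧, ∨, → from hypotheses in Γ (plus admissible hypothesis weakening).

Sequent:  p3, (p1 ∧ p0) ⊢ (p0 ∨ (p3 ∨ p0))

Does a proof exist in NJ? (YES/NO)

Derivation (root first):
[Wk] p3, (p1 ∧ p0) ⊢ (p0 ∨ (p3 ∨ p0))
  [∨I₂] p3 ⊢ (p0 ∨ (p3 ∨ p0))
    [∨I₁] p3 ⊢ (p3 ∨ p0)
      [Ax] p3 ⊢ p3

Result: YES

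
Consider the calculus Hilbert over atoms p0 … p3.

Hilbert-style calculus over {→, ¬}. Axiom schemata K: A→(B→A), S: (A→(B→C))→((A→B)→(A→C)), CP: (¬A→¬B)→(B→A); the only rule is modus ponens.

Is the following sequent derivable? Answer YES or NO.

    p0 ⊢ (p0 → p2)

Truth-table refutation:
  v=0000: Γ:[p0=F] Δ:[(p0 → p2)=T] refutes=False
  v=0001: Γ:[p0=F] Δ:[(p0 → p2)=T] refutes=False
  v=0010: Γ:[p0=F] Δ:[(p0 → p2)=T] refutes=False
  v=0011: Γ:[p0=F] Δ:[(p0 → p2)=T] refutes=False
  v=0100: Γ:[p0=F] Δ:[(p0 → p2)=T] refutes=False
  v=0101: Γ:[p0=F] Δ:[(p0 → p2)=T] refutes=False
  v=0110: Γ:[p0=F] Δ:[(p0 → p2)=T] refutes=False
  v=0111: Γ:[p0=F] Δ:[(p0 → p2)=T] refutes=False
  v=1000: Γ:[p0=T] Δ:[(p0 → p2)=F] refutes=True  ← countermodel

Result: NO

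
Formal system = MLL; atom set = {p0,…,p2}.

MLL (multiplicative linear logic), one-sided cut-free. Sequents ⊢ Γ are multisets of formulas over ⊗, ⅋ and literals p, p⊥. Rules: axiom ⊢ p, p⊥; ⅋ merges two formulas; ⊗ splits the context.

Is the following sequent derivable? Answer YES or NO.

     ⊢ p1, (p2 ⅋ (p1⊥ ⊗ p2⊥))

Derivation (root first):
[⅋]  ⊢ p1, (p2 ⅋ (p1⊥ ⊗ p2⊥))
  [⊗]  ⊢ p1, p2, (p1⊥ ⊗ p2⊥)
    [Ax]  ⊢ p1, p1⊥
    [Ax]  ⊢ p2, p2⊥

Result: YES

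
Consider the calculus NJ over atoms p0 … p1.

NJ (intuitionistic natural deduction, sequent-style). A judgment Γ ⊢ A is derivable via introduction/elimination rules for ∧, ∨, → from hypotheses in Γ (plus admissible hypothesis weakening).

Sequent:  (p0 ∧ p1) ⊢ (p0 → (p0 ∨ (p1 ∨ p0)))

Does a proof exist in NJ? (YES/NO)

Derivation (root first):
[Wk] (p0 ∧ p1) ⊢ (p0 → (p0 ∨ (p1 ∨ p0)))
  [→I]  ⊢ (p0 → (p0 ∨ (p1 ∨ p0)))
    [∨I₂] p0 ⊢ (p0 ∨ (p1 ∨ p0))
      [∨I₂] p0 ⊢ (p1 ∨ p0)
        [Ax] p0 ⊢ p0

Result: YES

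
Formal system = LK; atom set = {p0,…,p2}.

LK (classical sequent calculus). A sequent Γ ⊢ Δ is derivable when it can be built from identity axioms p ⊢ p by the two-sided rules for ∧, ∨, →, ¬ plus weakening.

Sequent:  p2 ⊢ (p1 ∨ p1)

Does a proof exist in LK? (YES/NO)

Truth-table refutation:
  v=000: Γ:[p2=F] Δ:[(p1 ∨ p1)=F] refutes=False
  v=001: Γ:[p2=T] Δ:[(p1 ∨ p1)=F] refutes=True  ← countermodel

Result: NO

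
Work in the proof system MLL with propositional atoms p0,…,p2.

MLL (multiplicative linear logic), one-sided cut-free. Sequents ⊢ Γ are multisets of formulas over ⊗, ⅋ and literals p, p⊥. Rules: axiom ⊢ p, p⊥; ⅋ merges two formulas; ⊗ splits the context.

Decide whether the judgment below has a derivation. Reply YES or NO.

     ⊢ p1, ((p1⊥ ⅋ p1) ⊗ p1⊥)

Derivation (root first):
[⊗]  ⊢ p1, ((p1⊥ ⅋ p1) ⊗ p1⊥)
  [⅋]  ⊢ (p1⊥ ⅋ p1)
    [Ax]  ⊢ p1, p1⊥
  [Ax]  ⊢ p1, p1⊥

Result: YES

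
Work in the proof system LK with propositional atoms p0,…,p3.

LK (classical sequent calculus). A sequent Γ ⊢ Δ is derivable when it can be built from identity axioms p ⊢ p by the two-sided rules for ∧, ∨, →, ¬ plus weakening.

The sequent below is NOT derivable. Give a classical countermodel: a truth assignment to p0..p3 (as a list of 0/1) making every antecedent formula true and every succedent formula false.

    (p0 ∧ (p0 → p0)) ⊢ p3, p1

Truth-table refutation:
  v=0000: Γ:[(p0 ∧ (p0 → p0))=F] Δ:[p3=F, p1=F] refutes=False
  v=0001: Γ:[(p0 ∧ (p0 → p0))=F] Δ:[p3=T, p1=F] refutes=False
  v=0010: Γ:[(p0 ∧ (p0 → p0))=F] Δ:[p3=F, p1=F] refutes=False
  v=0011: Γ:[(p0 ∧ (p0 → p0))=F] Δ:[p3=T, p1=F] refutes=False
  v=0100: Γ:[(p0 ∧ (p0 → p0))=F] Δ:[p3=F, p1=T] refutes=False
  v=0101: Γ:[(p0 ∧ (p0 → p0))=F] Δ:[p3=T, p1=T] refutes=False
  v=0110: Γ:[(p0 ∧ (p0 → p0))=F] Δ:[p3=F, p1=T] refutes=False
  v=0111: Γ:[(p0 ∧ (p0 → p0))=F] Δ:[p3=T, p1=T] refutes=False
  v=1000: Γ:[(p0 ∧ (p0 → p0))=T] Δ:[p3=F, p1=F] refutes=True  ← countermodel

Result: [1, 0, 0, 0]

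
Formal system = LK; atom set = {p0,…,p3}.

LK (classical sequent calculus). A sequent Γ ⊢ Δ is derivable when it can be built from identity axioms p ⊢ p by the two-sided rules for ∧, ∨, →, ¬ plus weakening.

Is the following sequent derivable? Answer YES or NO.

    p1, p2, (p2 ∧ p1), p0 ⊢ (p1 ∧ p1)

Proof tree:
[∧R] p1, p2, (p2 ∧ p1), p0 ⊢ (p1 ∧ p1)
  [∧L] (p2 ∧ p1) ⊢ p1
    [WL] p1, p2 ⊢ p1
      [Ax] p1 ⊢ p1
  [WL] p1, p0, p2 ⊢ p1
    [WL] p1, p0 ⊢ p1
      [Ax] p1 ⊢ p1

Result: YES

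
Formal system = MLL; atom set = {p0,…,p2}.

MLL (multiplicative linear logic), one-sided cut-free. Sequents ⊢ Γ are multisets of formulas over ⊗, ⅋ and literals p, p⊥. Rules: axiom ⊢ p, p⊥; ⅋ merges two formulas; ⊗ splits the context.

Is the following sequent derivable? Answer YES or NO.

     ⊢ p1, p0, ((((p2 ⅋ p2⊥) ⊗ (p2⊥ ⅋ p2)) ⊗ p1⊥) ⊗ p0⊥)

Derivation trace:
[⊗]  ⊢ p1, p0, ((((p2 ⅋ p2⊥) ⊗ (p2⊥ ⅋ p2)) ⊗ p1⊥) ⊗ p0⊥)
  [⊗]  ⊢ p1, (((p2 ⅋ p2⊥) ⊗ (p2⊥ ⅋ p2)) ⊗ p1⊥)
    [⊗]  ⊢ ((p2 ⅋ p2⊥) ⊗ (p2⊥ ⅋ p2))
      [⅋]  ⊢ (p2 ⅋ p2⊥)
        [Ax]  ⊢ p2, p2⊥
      [⅋]  ⊢ (p2⊥ ⅋ p2)
        [Ax]  ⊢ p2, p2⊥
    [Ax]  ⊢ p1, p1⊥
  [Ax]  ⊢ p0, p0⊥

Result: YES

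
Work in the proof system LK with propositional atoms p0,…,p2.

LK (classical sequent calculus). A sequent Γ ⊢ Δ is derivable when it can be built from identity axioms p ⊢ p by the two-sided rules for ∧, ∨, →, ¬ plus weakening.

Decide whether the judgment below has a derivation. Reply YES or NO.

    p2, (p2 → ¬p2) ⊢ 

Derivation (root first):
[→L] p2, (p2 → ¬p2) ⊢ 
  [Ax] p2 ⊢ p2
  [¬L] p2, ¬p2 ⊢ 
    [Ax] p2 ⊢ p2

Result: YES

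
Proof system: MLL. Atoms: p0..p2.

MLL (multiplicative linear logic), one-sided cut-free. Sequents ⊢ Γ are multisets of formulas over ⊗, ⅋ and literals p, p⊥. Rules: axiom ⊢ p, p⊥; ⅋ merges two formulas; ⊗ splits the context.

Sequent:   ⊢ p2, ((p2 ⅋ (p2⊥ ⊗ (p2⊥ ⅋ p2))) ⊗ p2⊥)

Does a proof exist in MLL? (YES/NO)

Derivation trace:
[⊗]  ⊢ p2, ((p2 ⅋ (p2⊥ ⊗ (p2⊥ ⅋ p2))) ⊗ p2⊥)
  [⅋]  ⊢ (p2 ⅋ (p2⊥ ⊗ (p2⊥ ⅋ p2)))
    [⊗]  ⊢ p2, (p2⊥ ⊗ (p2⊥ ⅋ p2))
      [Ax]  ⊢ p2, p2⊥
      [⅋]  ⊢ (p2⊥ ⅋ p2)
        [Ax]  ⊢ p2, p2⊥
  [Ax]  ⊢ p2, p2⊥

Result: YES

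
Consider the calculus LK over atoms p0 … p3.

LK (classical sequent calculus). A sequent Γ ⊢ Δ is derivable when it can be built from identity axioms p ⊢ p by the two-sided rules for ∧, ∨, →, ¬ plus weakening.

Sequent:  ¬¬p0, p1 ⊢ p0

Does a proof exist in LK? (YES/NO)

Proof tree:
[WL] ¬¬p0, p1 ⊢ p0
  [¬L] ¬¬p0 ⊢ p0
    [¬R]  ⊢ p0, ¬p0
      [Ax] p0 ⊢ p0

Result: YES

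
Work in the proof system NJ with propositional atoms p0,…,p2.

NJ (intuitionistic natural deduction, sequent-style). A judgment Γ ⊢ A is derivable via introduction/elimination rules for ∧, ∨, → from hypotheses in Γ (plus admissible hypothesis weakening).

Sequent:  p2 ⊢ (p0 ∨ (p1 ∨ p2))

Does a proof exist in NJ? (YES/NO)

Proof tree:
[∨I₂] p2 ⊢ (p0 ∨ (p1 ∨ p2))
  [∨I₂] p2 ⊢ (p1 ∨ p2)
    [Ax] p2 ⊢ p2

Result: YES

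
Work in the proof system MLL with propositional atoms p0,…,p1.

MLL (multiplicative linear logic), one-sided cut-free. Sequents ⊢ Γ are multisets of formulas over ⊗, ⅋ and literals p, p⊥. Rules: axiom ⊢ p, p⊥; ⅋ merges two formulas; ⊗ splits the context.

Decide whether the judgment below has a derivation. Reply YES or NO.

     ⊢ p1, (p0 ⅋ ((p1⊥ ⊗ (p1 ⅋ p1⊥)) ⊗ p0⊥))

Derivation (root first):
[⅋]  ⊢ p1, (p0 ⅋ ((p1⊥ ⊗ (p1 ⅋ p1⊥)) ⊗ p0⊥))
  [⊗]  ⊢ p1, p0, ((p1⊥ ⊗ (p1 ⅋ p1⊥)) ⊗ p0⊥)
    [⊗]  ⊢ p1, (p1⊥ ⊗ (p1 ⅋ p1⊥))
      [Ax]  ⊢ p1, p1⊥
      [⅋]  ⊢ (p1 ⅋ p1⊥)
        [Ax]  ⊢ p1, p1⊥
    [Ax]  ⊢ p0, p0⊥

Result: YES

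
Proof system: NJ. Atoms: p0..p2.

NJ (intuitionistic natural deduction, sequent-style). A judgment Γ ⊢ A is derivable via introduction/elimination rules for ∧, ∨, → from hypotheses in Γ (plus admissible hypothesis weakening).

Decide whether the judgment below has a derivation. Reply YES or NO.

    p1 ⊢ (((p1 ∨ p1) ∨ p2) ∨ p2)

Derivation (root first):
[∨I₁] p1 ⊢ (((p1 ∨ p1) ∨ p2) ∨ p2)
  [∨I₁] p1 ⊢ ((p1 ∨ p1) ∨ p2)
    [∨I₁] p1 ⊢ (p1 ∨ p1)
      [Ax] p1 ⊢ p1

Result: YES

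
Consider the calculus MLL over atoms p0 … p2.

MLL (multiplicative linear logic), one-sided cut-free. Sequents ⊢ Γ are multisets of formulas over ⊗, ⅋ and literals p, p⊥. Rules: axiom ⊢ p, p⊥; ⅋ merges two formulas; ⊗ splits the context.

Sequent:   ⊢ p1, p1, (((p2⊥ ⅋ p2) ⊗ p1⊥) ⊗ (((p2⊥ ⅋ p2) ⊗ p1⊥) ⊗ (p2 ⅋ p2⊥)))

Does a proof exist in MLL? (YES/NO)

Derivation (root first):
[⊗]  ⊢ p1, p1, (((p2⊥ ⅋ p2) ⊗ p1⊥) ⊗ (((p2⊥ ⅋ p2) ⊗ p1⊥) ⊗ (p2 ⅋ p2⊥)))
  [⊗]  ⊢ p1, ((p2⊥ ⅋ p2) ⊗ p1⊥)
    [⅋]  ⊢ (p2⊥ ⅋ p2)
      [Ax]  ⊢ p2, p2⊥
    [Ax]  ⊢ p1, p1⊥
  [⊗]  ⊢ p1, (((p2⊥ ⅋ p2) ⊗ p1⊥) ⊗ (p2 ⅋ p2⊥))
    [⊗]  ⊢ p1, ((p2⊥ ⅋ p2) ⊗ p1⊥)
      [⅋]  ⊢ (p2⊥ ⅋ p2)
        [Ax]  ⊢ p2, p2⊥
      [Ax]  ⊢ p1, p1⊥
    [⅋]  ⊢ (p2 ⅋ p2⊥)
      [Ax]  ⊢ p2, p2⊥

Result: YES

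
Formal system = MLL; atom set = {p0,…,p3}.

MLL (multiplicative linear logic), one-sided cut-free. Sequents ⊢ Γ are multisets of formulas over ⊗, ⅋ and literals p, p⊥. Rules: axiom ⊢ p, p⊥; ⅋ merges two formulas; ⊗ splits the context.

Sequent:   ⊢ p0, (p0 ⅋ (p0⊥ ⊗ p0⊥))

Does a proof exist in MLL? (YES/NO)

Derivation trace:
[⅋]  ⊢ p0, (p0 ⅋ (p0⊥ ⊗ p0⊥))
  [⊗]  ⊢ p0, p0, (p0⊥ ⊗ p0⊥)
    [Ax]  ⊢ p0, p0⊥
    [Ax]  ⊢ p0, p0⊥

Result: YES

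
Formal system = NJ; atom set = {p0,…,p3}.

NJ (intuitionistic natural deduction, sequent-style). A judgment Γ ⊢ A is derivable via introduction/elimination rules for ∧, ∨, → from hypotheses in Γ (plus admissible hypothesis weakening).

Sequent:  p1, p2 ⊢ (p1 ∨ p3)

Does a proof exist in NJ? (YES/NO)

Proof tree:
[∨I₁] p1, p2 ⊢ (p1 ∨ p3)
  [Wk] p1, p2 ⊢ p1
    [Ax] p1 ⊢ p1

Result: YES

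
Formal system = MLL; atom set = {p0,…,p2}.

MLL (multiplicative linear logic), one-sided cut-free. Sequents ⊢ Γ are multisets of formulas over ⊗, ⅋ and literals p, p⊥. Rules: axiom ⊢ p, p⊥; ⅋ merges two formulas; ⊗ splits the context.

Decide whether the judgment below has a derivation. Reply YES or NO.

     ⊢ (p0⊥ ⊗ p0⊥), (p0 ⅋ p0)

Derivation (root first):
[⅋]  ⊢ (p0⊥ ⊗ p0⊥), (p0 ⅋ p0)
  [⊗]  ⊢ p0, p0, (p0⊥ ⊗ p0⊥)
    [Ax]  ⊢ p0, p0⊥
    [Ax]  ⊢ p0, p0⊥

Result: YES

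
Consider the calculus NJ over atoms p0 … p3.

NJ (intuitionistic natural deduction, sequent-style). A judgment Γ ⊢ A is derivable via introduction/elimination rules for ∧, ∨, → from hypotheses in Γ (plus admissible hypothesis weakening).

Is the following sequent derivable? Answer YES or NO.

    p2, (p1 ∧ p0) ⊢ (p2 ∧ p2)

Derivation (root first):
[∧I] p2, (p1 ∧ p0) ⊢ (p2 ∧ p2)
  [Wk] p2, (p1 ∧ p0) ⊢ p2
    [Ax] p2 ⊢ p2
  [Ax] p2 ⊢ p2

Result: YES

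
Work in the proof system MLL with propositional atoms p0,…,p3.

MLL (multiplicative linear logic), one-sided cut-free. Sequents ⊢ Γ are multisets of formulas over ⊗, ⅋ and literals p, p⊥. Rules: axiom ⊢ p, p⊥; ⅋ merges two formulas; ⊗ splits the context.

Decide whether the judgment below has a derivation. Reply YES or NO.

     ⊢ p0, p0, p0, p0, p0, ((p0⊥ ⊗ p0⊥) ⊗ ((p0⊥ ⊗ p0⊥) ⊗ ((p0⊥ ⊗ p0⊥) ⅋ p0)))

Derivation trace:
[⊗]  ⊢ p0, p0, p0, p0, p0, ((p0⊥ ⊗ p0⊥) ⊗ ((p0⊥ ⊗ p0⊥) ⊗ ((p0⊥ ⊗ p0⊥) ⅋ p0)))
  [⊗]  ⊢ p0, p0, (p0⊥ ⊗ p0⊥)
    [Ax]  ⊢ p0, p0⊥
    [Ax]  ⊢ p0, p0⊥
  [⊗]  ⊢ p0, p0, p0, ((p0⊥ ⊗ p0⊥) ⊗ ((p0⊥ ⊗ p0⊥) ⅋ p0))
    [⊗]  ⊢ p0, p0, (p0⊥ ⊗ p0⊥)
      [Ax]  ⊢ p0, p0⊥
      [Ax]  ⊢ p0, p0⊥
    [⅋]  ⊢ p0, ((p0⊥ ⊗ p0⊥) ⅋ p0)
      [⊗]  ⊢ p0, p0, (p0⊥ ⊗ p0⊥)
        [Ax]  ⊢ p0, p0⊥
        [Ax]  ⊢ p0, p0⊥

Result: YES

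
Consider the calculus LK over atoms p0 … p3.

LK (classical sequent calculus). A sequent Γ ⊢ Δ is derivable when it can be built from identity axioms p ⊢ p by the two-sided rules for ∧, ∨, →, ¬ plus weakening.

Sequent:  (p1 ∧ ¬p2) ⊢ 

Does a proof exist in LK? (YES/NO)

Truth-table refutation:
  v=0000: Γ:[(p1 ∧ ¬p2)=F] Δ:[] refutes=False
  v=0001: Γ:[(p1 ∧ ¬p2)=F] Δ:[] refutes=False
  v=0010: Γ:[(p1 ∧ ¬p2)=F] Δ:[] refutes=False
  v=0011: Γ:[(p1 ∧ ¬p2)=F] Δ:[] refutes=False
  v=0100: Γ:[(p1 ∧ ¬p2)=T] Δ:[] refutes=True  ← countermodel

Result: NO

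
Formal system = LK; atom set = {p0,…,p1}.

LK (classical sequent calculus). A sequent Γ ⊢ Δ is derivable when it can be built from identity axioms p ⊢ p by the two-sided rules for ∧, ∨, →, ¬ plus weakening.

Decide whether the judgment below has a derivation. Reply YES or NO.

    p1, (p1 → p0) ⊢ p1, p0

Derivation (root first):
[→L] p1, (p1 → p0) ⊢ p1, p0
  [Ax] p1 ⊢ p1
  [WR] p0 ⊢ p0, p1
    [Ax] p0 ⊢ p0

Result: YES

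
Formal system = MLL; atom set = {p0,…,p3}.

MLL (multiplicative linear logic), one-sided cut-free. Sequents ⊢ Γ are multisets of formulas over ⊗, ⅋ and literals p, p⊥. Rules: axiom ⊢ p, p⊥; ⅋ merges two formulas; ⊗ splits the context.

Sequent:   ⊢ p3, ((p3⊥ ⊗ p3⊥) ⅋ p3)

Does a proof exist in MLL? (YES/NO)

Derivation trace:
[⅋]  ⊢ p3, ((p3⊥ ⊗ p3⊥) ⅋ p3)
  [⊗]  ⊢ p3, p3, (p3⊥ ⊗ p3⊥)
    [Ax]  ⊢ p3, p3⊥
    [Ax]  ⊢ p3, p3⊥

Result: YES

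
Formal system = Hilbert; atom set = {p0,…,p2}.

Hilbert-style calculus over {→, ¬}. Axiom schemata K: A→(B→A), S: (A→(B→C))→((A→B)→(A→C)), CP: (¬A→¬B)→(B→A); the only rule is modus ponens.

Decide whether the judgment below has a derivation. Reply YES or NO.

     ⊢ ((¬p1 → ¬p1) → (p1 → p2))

Enumerate valuations to refute Γ ⊢ Δ:
  v=000: Γ:[] Δ:[((¬p1 → ¬p1) → (p1 → p2))=T] refutes=False
  v=001: Γ:[] Δ:[((¬p1 → ¬p1) → (p1 → p2))=T] refutes=False
  v=010: Γ:[] Δ:[((¬p1 → ¬p1) → (p1 → p2))=F] refutes=True  ← countermodel

Result: NO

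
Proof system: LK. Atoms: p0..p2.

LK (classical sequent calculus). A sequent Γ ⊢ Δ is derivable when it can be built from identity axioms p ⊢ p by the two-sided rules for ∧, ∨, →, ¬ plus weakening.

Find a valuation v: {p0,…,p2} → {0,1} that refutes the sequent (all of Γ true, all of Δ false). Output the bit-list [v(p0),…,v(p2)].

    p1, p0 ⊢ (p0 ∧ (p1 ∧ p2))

Truth-table refutation:
  v=000: Γ:[p1=F, p0=F] Δ:[(p0 ∧ (p1 ∧ p2))=F] refutes=False
  v=001: Γ:[p1=F, p0=F] Δ:[(p0 ∧ (p1 ∧ p2))=F] refutes=False
  v=010: Γ:[p1=T, p0=F] Δ:[(p0 ∧ (p1 ∧ p2))=F] refutes=False
  v=011: Γ:[p1=T, p0=F] Δ:[(p0 ∧ (p1 ∧ p2))=F] refutes=False
  v=100: Γ:[p1=F, p0=T] Δ:[(p0 ∧ (p1 ∧ p2))=F] refutes=False
  v=101: Γ:[p1=F, p0=T] Δ:[(p0 ∧ (p1 ∧ p2))=F] refutes=False
  v=110: Γ:[p1=T, p0=T] Δ:[(p0 ∧ (p1 ∧ p2))=F] refutes=True  ← countermodel

Result: [1, 1, 0]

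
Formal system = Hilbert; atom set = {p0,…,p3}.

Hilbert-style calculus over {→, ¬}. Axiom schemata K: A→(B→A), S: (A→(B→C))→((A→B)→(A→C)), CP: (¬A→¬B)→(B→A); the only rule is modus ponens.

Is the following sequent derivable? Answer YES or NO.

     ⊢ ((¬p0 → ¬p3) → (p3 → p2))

Enumerate valuations to refute Γ ⊢ Δ:
  v=0000: Γ:[] Δ:[((¬p0 → ¬p3) → (p3 → p2))=T] refutes=False
  v=0001: Γ:[] Δ:[((¬p0 → ¬p3) → (p3 → p2))=T] refutes=False
  v=0010: Γ:[] Δ:[((¬p0 → ¬p3) → (p3 → p2))=T] refutes=False
  v=0011: Γ:[] Δ:[((¬p0 → ¬p3) → (p3 → p2))=T] refutes=False
  v=0100: Γ:[] Δ:[((¬p0 → ¬p3) → (p3 → p2))=T] refutes=False
  v=0101: Γ:[] Δ:[((¬p0 → ¬p3) → (p3 → p2))=T] refutes=False
  v=0110: Γ:[] Δ:[((¬p0 → ¬p3) → (p3 → p2))=T] refutes=False
  v=0111: Γ:[] Δ:[((¬p0 → ¬p3) → (p3 → p2))=T] refutes=False
  v=1000: Γ:[] Δ:[((¬p0 → ¬p3) → (p3 → p2))=T] refutes=False
  v=1001: Γ:[] Δ:[((¬p0 → ¬p3) → (p3 → p2))=F] refutes=True  ← countermodel

Result: NO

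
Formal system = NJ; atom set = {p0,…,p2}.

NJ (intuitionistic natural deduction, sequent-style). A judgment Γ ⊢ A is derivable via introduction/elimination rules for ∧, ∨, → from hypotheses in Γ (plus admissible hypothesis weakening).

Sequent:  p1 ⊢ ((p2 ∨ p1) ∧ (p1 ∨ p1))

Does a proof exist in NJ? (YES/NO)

Derivation trace:
[∧I] p1 ⊢ ((p2 ∨ p1) ∧ (p1 ∨ p1))
  [∨I₂] p1 ⊢ (p2 ∨ p1)
    [Ax] p1 ⊢ p1
  [∨I₁] p1 ⊢ (p1 ∨ p1)
    [Ax] p1 ⊢ p1

Result: YES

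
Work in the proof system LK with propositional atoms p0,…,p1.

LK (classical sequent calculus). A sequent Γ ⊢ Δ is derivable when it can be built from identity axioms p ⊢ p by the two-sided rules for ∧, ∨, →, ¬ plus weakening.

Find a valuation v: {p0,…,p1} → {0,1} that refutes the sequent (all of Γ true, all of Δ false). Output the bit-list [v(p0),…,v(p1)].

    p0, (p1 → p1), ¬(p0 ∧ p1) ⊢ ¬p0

Search for a countermodel by truth-table:
  v=00: Γ:[p0=F, (p1 → p1)=T, ¬(p0 ∧ p1)=T] Δ:[¬p0=T] refutes=False
  v=01: Γ:[p0=F, (p1 → p1)=T, ¬(p0 ∧ p1)=T] Δ:[¬p0=T] refutes=False
  v=10: Γ:[p0=T, (p1 → p1)=T, ¬(p0 ∧ p1)=T] Δ:[¬p0=F] refutes=True  ← countermodel

Result: [1, 0]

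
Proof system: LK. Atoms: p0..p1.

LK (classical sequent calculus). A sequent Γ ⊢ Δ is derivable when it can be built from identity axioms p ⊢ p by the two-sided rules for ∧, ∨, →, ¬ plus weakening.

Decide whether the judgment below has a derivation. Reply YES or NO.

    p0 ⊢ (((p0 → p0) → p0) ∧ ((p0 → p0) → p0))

Proof tree:
[∧R] p0 ⊢ (((p0 → p0) → p0) ∧ ((p0 → p0) → p0))
  [→R] p0 ⊢ ((p0 → p0) → p0)
    [→L] p0, (p0 → p0) ⊢ p0
      [Ax] p0 ⊢ p0
      [Ax] p0 ⊢ p0
  [→R] p0 ⊢ ((p0 → p0) → p0)
    [→L] p0, (p0 → p0) ⊢ p0
      [Ax] p0 ⊢ p0
      [Ax] p0 ⊢ p0

Result: YES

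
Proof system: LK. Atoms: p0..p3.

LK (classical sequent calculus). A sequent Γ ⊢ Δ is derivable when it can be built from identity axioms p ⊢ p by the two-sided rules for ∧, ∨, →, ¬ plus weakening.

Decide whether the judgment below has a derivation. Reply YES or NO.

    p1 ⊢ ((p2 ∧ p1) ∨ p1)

Derivation (root first):
[∨R] p1 ⊢ ((p2 ∧ p1) ∨ p1)
  [∧R] p1 ⊢ p1, (p2 ∧ p1)
    [WR] p1 ⊢ p1, p2
      [Ax] p1 ⊢ p1
    [Ax] p1 ⊢ p1

Result: YES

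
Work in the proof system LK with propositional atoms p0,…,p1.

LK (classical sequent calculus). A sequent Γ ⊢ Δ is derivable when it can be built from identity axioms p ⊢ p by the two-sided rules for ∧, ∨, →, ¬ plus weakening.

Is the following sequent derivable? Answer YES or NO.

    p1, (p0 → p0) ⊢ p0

Search for a countermodel by truth-table:
  v=00: Γ:[p1=F, (p0 → p0)=T] Δ:[p0=F] refutes=False
  v=01: Γ:[p1=T, (p0 → p0)=T] Δ:[p0=F] refutes=True  ← countermodel

Result: NO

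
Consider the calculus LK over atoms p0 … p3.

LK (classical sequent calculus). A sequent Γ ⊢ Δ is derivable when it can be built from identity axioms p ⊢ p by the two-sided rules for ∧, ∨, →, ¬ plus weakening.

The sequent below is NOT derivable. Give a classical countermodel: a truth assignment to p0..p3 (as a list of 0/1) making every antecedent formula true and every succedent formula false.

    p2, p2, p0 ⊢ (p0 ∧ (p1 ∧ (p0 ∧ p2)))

Search for a countermodel by truth-table:
  v=0000: Γ:[p2=F, p2=F, p0=F] Δ:[(p0 ∧ (p1 ∧ (p0 ∧ p2)))=F] refutes=False
  v=0001: Γ:[p2=F, p2=F, p0=F] Δ:[(p0 ∧ (p1 ∧ (p0 ∧ p2)))=F] refutes=False
  v=0010: Γ:[p2=T, p2=T, p0=F] Δ:[(p0 ∧ (p1 ∧ (p0 ∧ p2)))=F] refutes=False
  v=0011: Γ:[p2=T, p2=T, p0=F] Δ:[(p0 ∧ (p1 ∧ (p0 ∧ p2)))=F] refutes=False
  v=0100: Γ:[p2=F, p2=F, p0=F] Δ:[(p0 ∧ (p1 ∧ (p0 ∧ p2)))=F] refutes=False
  v=0101: Γ:[p2=F, p2=F, p0=F] Δ:[(p0 ∧ (p1 ∧ (p0 ∧ p2)))=F] refutes=False
  v=0110: Γ:[p2=T, p2=T, p0=F] Δ:[(p0 ∧ (p1 ∧ (p0 ∧ p2)))=F] refutes=False
  v=0111: Γ:[p2=T, p2=T, p0=F] Δ:[(p0 ∧ (p1 ∧ (p0 ∧ p2)))=F] refutes=False
  v=1000: Γ:[p2=F, p2=F, p0=T] Δ:[(p0 ∧ (p1 ∧ (p0 ∧ p2)))=F] refutes=False
  v=1001: Γ:[p2=F, p2=F, p0=T] Δ:[(p0 ∧ (p1 ∧ (p0 ∧ p2)))=F] refutes=False
  v=1010: Γ:[p2=T, p2=T, p0=T] Δ:[(p0 ∧ (p1 ∧ (p0 ∧ p2)))=F] refutes=True  ← countermodel

Result: [1, 0, 1, 0]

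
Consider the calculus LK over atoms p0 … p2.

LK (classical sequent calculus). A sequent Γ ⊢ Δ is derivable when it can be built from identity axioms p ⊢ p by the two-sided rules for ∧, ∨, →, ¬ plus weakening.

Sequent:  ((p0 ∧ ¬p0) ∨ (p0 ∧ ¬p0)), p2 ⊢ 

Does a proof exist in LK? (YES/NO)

Proof tree:
[WL] ((p0 ∧ ¬p0) ∨ (p0 ∧ ¬p0)), p2 ⊢ 
  [∨L] ((p0 ∧ ¬p0) ∨ (p0 ∧ ¬p0)) ⊢ 
    [∧L] (p0 ∧ ¬p0) ⊢ 
      [¬L] p0, ¬p0 ⊢ 
        [Ax] p0 ⊢ p0
    [∧L] (p0 ∧ ¬p0) ⊢ 
      [¬L] p0, ¬p0 ⊢ 
        [Ax] p0 ⊢ p0

Result: YES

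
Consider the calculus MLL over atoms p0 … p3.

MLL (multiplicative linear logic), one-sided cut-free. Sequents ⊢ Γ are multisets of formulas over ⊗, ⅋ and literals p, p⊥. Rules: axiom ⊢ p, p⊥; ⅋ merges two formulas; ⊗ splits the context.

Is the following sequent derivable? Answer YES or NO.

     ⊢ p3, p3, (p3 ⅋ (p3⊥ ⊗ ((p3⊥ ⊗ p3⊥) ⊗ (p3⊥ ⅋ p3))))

Proof tree:
[⅋]  ⊢ p3, p3, (p3 ⅋ (p3⊥ ⊗ ((p3⊥ ⊗ p3⊥) ⊗ (p3⊥ ⅋ p3))))
  [⊗]  ⊢ p3, p3, p3, (p3⊥ ⊗ ((p3⊥ ⊗ p3⊥) ⊗ (p3⊥ ⅋ p3)))
    [Ax]  ⊢ p3, p3⊥
    [⊗]  ⊢ p3, p3, ((p3⊥ ⊗ p3⊥) ⊗ (p3⊥ ⅋ p3))
      [⊗]  ⊢ p3, p3, (p3⊥ ⊗ p3⊥)
        [Ax]  ⊢ p3, p3⊥
        [Ax]  ⊢ p3, p3⊥
      [⅋]  ⊢ (p3⊥ ⅋ p3)
        [Ax]  ⊢ p3, p3⊥

Result: YES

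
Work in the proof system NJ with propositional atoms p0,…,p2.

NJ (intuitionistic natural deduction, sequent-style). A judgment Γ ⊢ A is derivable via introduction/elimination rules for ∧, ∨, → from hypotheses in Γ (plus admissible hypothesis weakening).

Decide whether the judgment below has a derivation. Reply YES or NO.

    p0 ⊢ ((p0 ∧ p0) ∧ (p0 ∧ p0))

Derivation (root first):
[∧I] p0 ⊢ ((p0 ∧ p0) ∧ (p0 ∧ p0))
  [∧I] p0 ⊢ (p0 ∧ p0)
    [Ax] p0 ⊢ p0
    [Ax] p0 ⊢ p0
  [∧I] p0 ⊢ (p0 ∧ p0)
    [Ax] p0 ⊢ p0
    [Ax] p0 ⊢ p0

Result: YES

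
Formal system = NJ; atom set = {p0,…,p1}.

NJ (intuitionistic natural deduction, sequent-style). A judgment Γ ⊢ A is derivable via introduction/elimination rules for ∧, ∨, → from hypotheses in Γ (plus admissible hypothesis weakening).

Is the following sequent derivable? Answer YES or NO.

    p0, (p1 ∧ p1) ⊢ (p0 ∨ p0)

Proof tree:
[∨I₂] p0, (p1 ∧ p1) ⊢ (p0 ∨ p0)
  [Wk] p0, (p1 ∧ p1) ⊢ p0
    [Ax] p0 ⊢ p0

Result: YES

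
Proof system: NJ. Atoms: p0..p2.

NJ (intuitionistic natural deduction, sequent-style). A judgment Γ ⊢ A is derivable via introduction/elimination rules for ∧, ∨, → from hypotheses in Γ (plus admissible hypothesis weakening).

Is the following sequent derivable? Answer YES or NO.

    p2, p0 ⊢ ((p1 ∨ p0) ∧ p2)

Derivation (root first):
[∧I] p2, p0 ⊢ ((p1 ∨ p0) ∧ p2)
  [∨I₂] p0 ⊢ (p1 ∨ p0)
    [Ax] p0 ⊢ p0
  [Ax] p2 ⊢ p2

Result: YES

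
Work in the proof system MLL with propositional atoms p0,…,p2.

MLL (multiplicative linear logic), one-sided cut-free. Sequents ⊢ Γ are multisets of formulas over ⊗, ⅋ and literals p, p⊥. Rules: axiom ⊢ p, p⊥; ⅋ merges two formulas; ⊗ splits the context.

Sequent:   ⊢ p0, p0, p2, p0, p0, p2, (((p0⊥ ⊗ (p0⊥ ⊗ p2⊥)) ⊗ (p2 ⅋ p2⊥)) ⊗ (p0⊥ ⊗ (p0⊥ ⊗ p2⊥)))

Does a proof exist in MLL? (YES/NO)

Derivation trace:
[⊗]  ⊢ p0, p0, p2, p0, p0, p2, (((p0⊥ ⊗ (p0⊥ ⊗ p2⊥)) ⊗ (p2 ⅋ p2⊥)) ⊗ (p0⊥ ⊗ (p0⊥ ⊗ p2⊥)))
  [⊗]  ⊢ p0, p0, p2, ((p0⊥ ⊗ (p0⊥ ⊗ p2⊥)) ⊗ (p2 ⅋ p2⊥))
    [⊗]  ⊢ p0, p0, p2, (p0⊥ ⊗ (p0⊥ ⊗ p2⊥))
      [Ax]  ⊢ p0, p0⊥
      [⊗]  ⊢ p0, p2, (p0⊥ ⊗ p2⊥)
        [Ax]  ⊢ p0, p0⊥
        [Ax]  ⊢ p2, p2⊥
    [⅋]  ⊢ (p2 ⅋ p2⊥)
      [Ax]  ⊢ p2, p2⊥
  [⊗]  ⊢ p0, p0, p2, (p0⊥ ⊗ (p0⊥ ⊗ p2⊥))
    [Ax]  ⊢ p0, p0⊥
    [⊗]  ⊢ p0, p2, (p0⊥ ⊗ p2⊥)
      [Ax]  ⊢ p0, p0⊥
      [Ax]  ⊢ p2, p2⊥

Result: YES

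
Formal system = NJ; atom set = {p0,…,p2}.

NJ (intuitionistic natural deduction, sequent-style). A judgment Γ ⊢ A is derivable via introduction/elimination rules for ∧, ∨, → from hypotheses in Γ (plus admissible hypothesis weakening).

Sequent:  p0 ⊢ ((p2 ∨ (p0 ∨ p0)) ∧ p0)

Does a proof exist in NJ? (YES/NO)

Derivation trace:
[∧I] p0 ⊢ ((p2 ∨ (p0 ∨ p0)) ∧ p0)
  [∨I₂] p0 ⊢ (p2 ∨ (p0 ∨ p0))
    [∨I₁] p0 ⊢ (p0 ∨ p0)
      [Ax] p0 ⊢ p0
  [Ax] p0 ⊢ p0

Result: YES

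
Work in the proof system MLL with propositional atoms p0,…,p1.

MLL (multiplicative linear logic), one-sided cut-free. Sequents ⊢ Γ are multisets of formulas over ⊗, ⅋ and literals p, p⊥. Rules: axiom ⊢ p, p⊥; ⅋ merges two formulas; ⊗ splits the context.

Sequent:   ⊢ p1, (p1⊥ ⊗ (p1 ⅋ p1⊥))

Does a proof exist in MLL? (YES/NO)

Derivation (root first):
[⊗]  ⊢ p1, (p1⊥ ⊗ (p1 ⅋ p1⊥))
  [Ax]  ⊢ p1, p1⊥
  [⅋]  ⊢ (p1 ⅋ p1⊥)
    [Ax]  ⊢ p1, p1⊥

Result: YES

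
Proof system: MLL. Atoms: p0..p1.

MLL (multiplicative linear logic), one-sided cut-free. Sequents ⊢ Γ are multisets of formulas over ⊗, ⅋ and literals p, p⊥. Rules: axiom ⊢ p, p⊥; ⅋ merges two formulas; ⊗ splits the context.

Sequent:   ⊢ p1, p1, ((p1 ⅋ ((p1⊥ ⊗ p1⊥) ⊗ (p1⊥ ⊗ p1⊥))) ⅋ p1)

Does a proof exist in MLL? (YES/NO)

Derivation trace:
[⅋]  ⊢ p1, p1, ((p1 ⅋ ((p1⊥ ⊗ p1⊥) ⊗ (p1⊥ ⊗ p1⊥))) ⅋ p1)
  [⅋]  ⊢ p1, p1, p1, (p1 ⅋ ((p1⊥ ⊗ p1⊥) ⊗ (p1⊥ ⊗ p1⊥)))
    [⊗]  ⊢ p1, p1, p1, p1, ((p1⊥ ⊗ p1⊥) ⊗ (p1⊥ ⊗ p1⊥))
      [⊗]  ⊢ p1, p1, (p1⊥ ⊗ p1⊥)
        [Ax]  ⊢ p1, p1⊥
        [Ax]  ⊢ p1, p1⊥
      [⊗]  ⊢ p1, p1, (p1⊥ ⊗ p1⊥)
        [Ax]  ⊢ p1, p1⊥
        [Ax]  ⊢ p1, p1⊥

Result: YES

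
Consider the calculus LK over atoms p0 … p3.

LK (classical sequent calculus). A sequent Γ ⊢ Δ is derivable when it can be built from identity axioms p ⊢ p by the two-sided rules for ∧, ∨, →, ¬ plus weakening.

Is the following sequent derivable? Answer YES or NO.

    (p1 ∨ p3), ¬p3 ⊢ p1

Proof tree:
[¬L] (p1 ∨ p3), ¬p3 ⊢ p1
  [∨L] (p1 ∨ p3) ⊢ p1, p3
    [Ax] p1 ⊢ p1
    [Ax] p3 ⊢ p3

Result: YES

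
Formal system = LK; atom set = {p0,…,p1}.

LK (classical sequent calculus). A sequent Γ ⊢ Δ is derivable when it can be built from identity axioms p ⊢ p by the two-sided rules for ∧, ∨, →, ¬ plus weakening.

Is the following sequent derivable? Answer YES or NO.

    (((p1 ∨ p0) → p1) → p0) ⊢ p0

Derivation (root first):
[→L] (((p1 ∨ p0) → p1) → p0) ⊢ p0
  [→R]  ⊢ p0, ((p1 ∨ p0) → p1)
    [∨L] (p1 ∨ p0) ⊢ p1, p0
      [Ax] p1 ⊢ p1
      [Ax] p0 ⊢ p0
  [Ax] p0 ⊢ p0

Result: YES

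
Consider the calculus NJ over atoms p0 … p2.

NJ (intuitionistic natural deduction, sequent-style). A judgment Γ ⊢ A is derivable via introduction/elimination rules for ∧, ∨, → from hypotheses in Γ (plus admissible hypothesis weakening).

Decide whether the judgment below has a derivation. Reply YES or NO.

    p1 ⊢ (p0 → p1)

Derivation (root first):
[→I] p1 ⊢ (p0 → p1)
  [Wk] p1, p0 ⊢ p1
    [Ax] p1 ⊢ p1

Result: YES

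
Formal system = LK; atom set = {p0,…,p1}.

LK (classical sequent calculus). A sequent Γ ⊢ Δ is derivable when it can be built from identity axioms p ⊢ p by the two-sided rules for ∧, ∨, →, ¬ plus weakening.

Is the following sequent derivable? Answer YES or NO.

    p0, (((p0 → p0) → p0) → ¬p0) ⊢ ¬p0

Derivation trace:
[→L] p0, (((p0 → p0) → p0) → ¬p0) ⊢ ¬p0
  [→R] p0 ⊢ ((p0 → p0) → p0)
    [→L] p0, (p0 → p0) ⊢ p0
      [Ax] p0 ⊢ p0
      [Ax] p0 ⊢ p0
  [¬L] ¬p0 ⊢ ¬p0
    [¬R]  ⊢ p0, ¬p0
      [Ax] p0 ⊢ p0

Result: YES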